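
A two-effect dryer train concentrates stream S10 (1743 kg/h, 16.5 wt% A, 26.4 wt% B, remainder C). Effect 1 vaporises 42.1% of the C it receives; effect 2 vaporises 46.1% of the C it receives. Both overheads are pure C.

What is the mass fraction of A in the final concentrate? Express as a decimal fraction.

C in feed = 1743×0.571 = 995.25 kg/h.
After stage 1: C left = (1−0.421)×995.25 = 576.25; stream total = 1324 kg/h.
After stage 2: C left = (1−0.461)×576.25 = 310.6; final concentrate = 1058.3 kg/h.
A fraction = 287.6/1058.3 = 0.2717.

0.2717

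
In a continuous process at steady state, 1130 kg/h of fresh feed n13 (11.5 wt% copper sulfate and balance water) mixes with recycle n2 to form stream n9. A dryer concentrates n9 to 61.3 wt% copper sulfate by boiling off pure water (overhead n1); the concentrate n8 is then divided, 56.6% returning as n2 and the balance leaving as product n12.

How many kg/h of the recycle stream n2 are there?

276.5 kg/h

Overall copper sulfate balance (none leaves overhead): copper sulfate in fresh feed = copper sulfate in product, i.e. 1130×0.115 = (1−0.566)·n8·0.613.
n8 = 129.95/(0.613×0.434) = 488.46 kg/h.
Recycle n2 = 0.566×488.46 = 276.47 kg/h.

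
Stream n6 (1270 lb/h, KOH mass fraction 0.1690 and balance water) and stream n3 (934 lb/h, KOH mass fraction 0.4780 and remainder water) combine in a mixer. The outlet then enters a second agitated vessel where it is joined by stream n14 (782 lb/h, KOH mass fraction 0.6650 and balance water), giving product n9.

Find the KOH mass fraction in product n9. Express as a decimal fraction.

0.3955

Overall, product flow = 2986 lb/h.
KOH in = 1270×0.169 + 934×0.478 + 782×0.665 = 1181.1 lb/h.
KOH fraction in n9 = 0.3955.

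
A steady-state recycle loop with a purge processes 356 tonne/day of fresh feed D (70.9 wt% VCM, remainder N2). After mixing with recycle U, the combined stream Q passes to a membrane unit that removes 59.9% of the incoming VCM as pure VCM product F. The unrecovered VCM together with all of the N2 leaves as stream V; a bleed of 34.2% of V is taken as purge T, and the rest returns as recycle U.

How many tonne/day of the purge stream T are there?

150.6 tonne/day

N2 enters only via D and leaves only via the purge: 356×0.291 = 0.342×(N2 in V), and the membrane unit passes all N2, so N2 in Q = N2 in V = 302.91 tonne/day.
VCM in Q: m_A = 356×0.709 + (1−0.342)·(1−0.599)·m_A, so m_A = 252.4/0.7361 = 342.87 tonne/day.
V = (1−0.599)×342.87 + 302.91 = 440.4 tonne/day.
Purge T = 0.342×440.4 = 150.62 tonne/day.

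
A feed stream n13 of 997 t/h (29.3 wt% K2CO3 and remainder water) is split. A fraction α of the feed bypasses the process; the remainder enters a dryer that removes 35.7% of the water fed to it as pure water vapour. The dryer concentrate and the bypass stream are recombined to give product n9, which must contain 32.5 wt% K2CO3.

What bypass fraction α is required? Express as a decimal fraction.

All 997×0.293 = 292.12 t/h of K2CO3 reaches n9, so n9 = 292.12/0.325 = 898.83 t/h and vapour = 98.166 t/h.
The evaporator receives (1−α)·997 of feed at 0.707 water and removes 0.357 of that water:
0.357×0.707×(1−α)×997 = 98.166
(1−α) = 98.166/251.64 = 0.3901;  α = 0.6099.

0.610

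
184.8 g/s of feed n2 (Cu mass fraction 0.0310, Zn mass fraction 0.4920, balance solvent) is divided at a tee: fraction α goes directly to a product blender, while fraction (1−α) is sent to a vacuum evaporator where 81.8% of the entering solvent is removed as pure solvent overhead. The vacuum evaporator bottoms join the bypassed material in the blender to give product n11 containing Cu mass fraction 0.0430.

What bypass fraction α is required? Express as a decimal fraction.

All 184.8×0.031 = 5.7288 g/s of Cu reaches n11, so n11 = 5.7288/0.043 = 133.23 g/s and vapour = 51.572 g/s.
The evaporator receives (1−α)·184.8 of feed at 0.477 solvent and removes 0.818 of that solvent:
0.818×0.477×(1−α)×184.8 = 51.572
(1−α) = 51.572/72.106 = 0.7152;  α = 0.2848.

0.285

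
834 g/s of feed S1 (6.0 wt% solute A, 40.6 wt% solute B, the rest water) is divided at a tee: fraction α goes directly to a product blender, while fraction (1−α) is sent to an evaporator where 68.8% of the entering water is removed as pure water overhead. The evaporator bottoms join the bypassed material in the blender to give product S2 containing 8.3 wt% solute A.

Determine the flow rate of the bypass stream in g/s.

204.9 g/s

All 834×0.060 = 50.04 g/s of solute A reaches S2, so S2 = 50.04/0.083 = 602.89 g/s and vapour = 231.11 g/s.
The evaporator receives (1−α)·834 of feed at 0.534 water and removes 0.688 of that water:
0.688×0.534×(1−α)×834 = 231.11
(1−α) = 231.11/306.4 = 0.7543;  α = 0.2457.
Bypass flow = 0.2457×834 = 204.95 g/s.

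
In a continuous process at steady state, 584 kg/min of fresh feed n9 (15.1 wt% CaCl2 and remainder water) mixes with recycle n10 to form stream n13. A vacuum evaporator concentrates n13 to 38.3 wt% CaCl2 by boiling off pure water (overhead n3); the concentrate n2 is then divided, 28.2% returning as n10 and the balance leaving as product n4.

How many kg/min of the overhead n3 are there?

353.8 kg/min

Overall CaCl2 balance (none leaves overhead): CaCl2 in fresh feed = CaCl2 in product, i.e. 584×0.151 = (1−0.282)·n2·0.383.
n2 = 88.184/(0.383×0.718) = 320.68 kg/min.
Recycle n10 = 0.282×320.68 = 90.431 kg/min.
Combined feed n13 = 584 + 90.431 = 674.43 kg/min.
Overhead n3 = n13 − n2 = 674.43 − 320.68 = 353.75 kg/min.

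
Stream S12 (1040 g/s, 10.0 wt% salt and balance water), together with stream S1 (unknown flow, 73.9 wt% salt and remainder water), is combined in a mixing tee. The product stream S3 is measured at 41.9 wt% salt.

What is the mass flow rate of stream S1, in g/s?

Let S1 be the unknown flow. Total out = 1040 + S1.
salt balance: 104 + 0.739·S1 = 0.419·(1040 + S1)
(0.739 − 0.419)·S1 = 0.419×1040 − 104 = 331.76
S1 = 331.76 / 0.320 = 1036.8 g/s

1037 g/s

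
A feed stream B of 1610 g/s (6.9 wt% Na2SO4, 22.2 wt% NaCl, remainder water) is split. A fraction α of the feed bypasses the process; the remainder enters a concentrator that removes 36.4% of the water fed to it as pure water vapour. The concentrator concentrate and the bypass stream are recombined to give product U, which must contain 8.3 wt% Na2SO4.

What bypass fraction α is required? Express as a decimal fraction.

0.346

All 1610×0.069 = 111.09 g/s of Na2SO4 reaches U, so U = 111.09/0.083 = 1338.4 g/s and vapour = 271.57 g/s.
The evaporator receives (1−α)·1610 of feed at 0.709 water and removes 0.364 of that water:
0.364×0.709×(1−α)×1610 = 271.57
(1−α) = 271.57/415.5 = 0.6536;  α = 0.3464.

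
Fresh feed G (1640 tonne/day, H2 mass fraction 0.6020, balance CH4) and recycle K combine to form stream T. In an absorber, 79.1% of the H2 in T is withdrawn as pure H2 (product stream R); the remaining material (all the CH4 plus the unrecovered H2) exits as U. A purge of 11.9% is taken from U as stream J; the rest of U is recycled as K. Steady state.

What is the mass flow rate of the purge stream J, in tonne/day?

CH4 enters only via G and leaves only via the purge: 1640×0.398 = 0.119×(CH4 in U), and the absorber passes all CH4, so CH4 in T = CH4 in U = 5485 tonne/day.
H2 in T: m_A = 1640×0.602 + (1−0.119)·(1−0.791)·m_A, so m_A = 987.28/0.8159 = 1210.1 tonne/day.
U = (1−0.791)×1210.1 + 5485 = 5738 tonne/day.
Purge J = 0.119×5738 = 682.82 tonne/day.

682.8 tonne/day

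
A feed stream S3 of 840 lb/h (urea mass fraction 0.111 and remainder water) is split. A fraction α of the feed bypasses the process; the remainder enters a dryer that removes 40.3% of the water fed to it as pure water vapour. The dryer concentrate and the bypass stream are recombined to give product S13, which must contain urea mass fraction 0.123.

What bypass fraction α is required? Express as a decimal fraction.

All 840×0.111 = 93.24 lb/h of urea reaches S13, so S13 = 93.24/0.123 = 758.05 lb/h and vapour = 81.951 lb/h.
The evaporator receives (1−α)·840 of feed at 0.889 water and removes 0.403 of that water:
0.403×0.889×(1−α)×840 = 81.951
(1−α) = 81.951/300.94 = 0.2723;  α = 0.7277.

0.728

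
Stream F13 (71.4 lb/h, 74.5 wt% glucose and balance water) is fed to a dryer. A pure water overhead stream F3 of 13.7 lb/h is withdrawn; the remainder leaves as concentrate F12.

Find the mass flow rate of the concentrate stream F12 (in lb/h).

57.7 lb/h

Concentrate = 71.4 − 13.7 = 57.7 lb/h.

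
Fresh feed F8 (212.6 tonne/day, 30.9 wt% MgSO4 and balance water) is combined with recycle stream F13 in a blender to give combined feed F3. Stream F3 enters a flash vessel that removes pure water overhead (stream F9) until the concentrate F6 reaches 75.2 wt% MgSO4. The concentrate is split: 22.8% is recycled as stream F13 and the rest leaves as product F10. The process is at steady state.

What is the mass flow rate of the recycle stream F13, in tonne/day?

25.8 tonne/day

Overall MgSO4 balance (none leaves overhead): MgSO4 in fresh feed = MgSO4 in product, i.e. 212.6×0.309 = (1−0.228)·F6·0.752.
F6 = 65.693/(0.752×0.772) = 113.16 tonne/day.
Recycle F13 = 0.228×113.16 = 25.8 tonne/day.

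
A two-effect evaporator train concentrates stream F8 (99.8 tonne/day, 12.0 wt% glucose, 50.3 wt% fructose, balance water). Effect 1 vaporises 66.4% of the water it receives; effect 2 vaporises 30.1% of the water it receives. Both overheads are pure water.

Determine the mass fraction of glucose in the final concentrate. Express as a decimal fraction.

0.1686

water in feed = 99.8×0.377 = 37.625 tonne/day.
After stage 1: water left = (1−0.664)×37.625 = 12.642; stream total = 74.817 tonne/day.
After stage 2: water left = (1−0.301)×12.642 = 8.8367; final concentrate = 71.012 tonne/day.
glucose fraction = 11.976/71.012 = 0.1686.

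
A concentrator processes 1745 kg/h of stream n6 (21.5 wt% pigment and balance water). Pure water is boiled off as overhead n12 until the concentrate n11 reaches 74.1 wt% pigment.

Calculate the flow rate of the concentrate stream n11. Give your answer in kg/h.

506.3 kg/h

pigment is conserved: 1745×0.215 = 375.18 kg/h all reports to the concentrate.
Concentrate = 375.18/(target fraction) = 506.31 kg/h.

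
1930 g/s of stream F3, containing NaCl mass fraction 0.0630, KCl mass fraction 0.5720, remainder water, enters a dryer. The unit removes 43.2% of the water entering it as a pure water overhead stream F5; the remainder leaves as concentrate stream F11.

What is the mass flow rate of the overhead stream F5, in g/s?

water entering = 1930×0.365 = 704.45 g/s; overhead removed = 0.432×704.45 = 304.32 g/s.

304.3 g/s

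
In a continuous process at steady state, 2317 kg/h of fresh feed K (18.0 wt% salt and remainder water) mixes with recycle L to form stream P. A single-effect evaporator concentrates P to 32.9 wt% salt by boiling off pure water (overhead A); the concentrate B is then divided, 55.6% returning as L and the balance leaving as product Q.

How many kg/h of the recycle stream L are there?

Overall salt balance (none leaves overhead): salt in fresh feed = salt in product, i.e. 2317×0.180 = (1−0.556)·B·0.329.
B = 417.06/(0.329×0.444) = 2855.1 kg/h.
Recycle L = 0.556×2855.1 = 1587.4 kg/h.

1587 kg/h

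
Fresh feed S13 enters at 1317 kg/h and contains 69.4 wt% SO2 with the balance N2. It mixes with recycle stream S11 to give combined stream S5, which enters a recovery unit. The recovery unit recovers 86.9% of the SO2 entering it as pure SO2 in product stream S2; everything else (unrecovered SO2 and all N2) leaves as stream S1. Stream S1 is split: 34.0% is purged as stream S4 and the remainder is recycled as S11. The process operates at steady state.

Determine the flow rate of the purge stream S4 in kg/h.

447.6 kg/h

N2 enters only via S13 and leaves only via the purge: 1317×0.306 = 0.340×(N2 in S1), and the recovery unit passes all N2, so N2 in S5 = N2 in S1 = 1185.3 kg/h.
SO2 in S5: m_A = 1317×0.694 + (1−0.340)·(1−0.869)·m_A, so m_A = 914/0.9135 = 1000.5 kg/h.
S1 = (1−0.869)×1000.5 + 1185.3 = 1316.4 kg/h.
Purge S4 = 0.340×1316.4 = 447.56 kg/h.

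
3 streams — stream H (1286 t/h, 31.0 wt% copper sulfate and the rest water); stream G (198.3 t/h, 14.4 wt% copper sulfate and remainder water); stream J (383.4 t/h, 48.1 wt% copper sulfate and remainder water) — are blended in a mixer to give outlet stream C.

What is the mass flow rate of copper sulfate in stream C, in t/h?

copper sulfate out = copper sulfate in = 1286×0.310 + 198.3×0.144 + 383.4×0.481 = 611.63 t/h.

611.6 t/h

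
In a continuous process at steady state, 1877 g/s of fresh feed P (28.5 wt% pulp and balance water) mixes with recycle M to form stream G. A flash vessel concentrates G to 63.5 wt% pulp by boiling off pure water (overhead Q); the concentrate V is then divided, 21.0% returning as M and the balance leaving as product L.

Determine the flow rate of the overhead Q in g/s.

Overall pulp balance (none leaves overhead): pulp in fresh feed = pulp in product, i.e. 1877×0.285 = (1−0.210)·V·0.635.
V = 534.94/(0.635×0.790) = 1066.4 g/s.
Recycle M = 0.210×1066.4 = 223.94 g/s.
Combined feed G = 1877 + 223.94 = 2100.9 g/s.
Overhead Q = G − V = 2100.9 − 1066.4 = 1034.6 g/s.

1035 g/s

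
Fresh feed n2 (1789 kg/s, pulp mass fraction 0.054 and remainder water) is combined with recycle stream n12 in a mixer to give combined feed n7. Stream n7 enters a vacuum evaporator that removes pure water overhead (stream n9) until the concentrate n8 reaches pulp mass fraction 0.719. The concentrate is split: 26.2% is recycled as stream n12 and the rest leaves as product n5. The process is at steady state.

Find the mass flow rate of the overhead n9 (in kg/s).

1655 kg/s

Overall pulp balance (none leaves overhead): pulp in fresh feed = pulp in product, i.e. 1789×0.054 = (1−0.262)·n8·0.719.
n8 = 96.606/(0.719×0.738) = 182.06 kg/s.
Recycle n12 = 0.262×182.06 = 47.7 kg/s.
Combined feed n7 = 1789 + 47.7 = 1836.7 kg/s.
Overhead n9 = n7 − n8 = 1836.7 − 182.06 = 1654.6 kg/s.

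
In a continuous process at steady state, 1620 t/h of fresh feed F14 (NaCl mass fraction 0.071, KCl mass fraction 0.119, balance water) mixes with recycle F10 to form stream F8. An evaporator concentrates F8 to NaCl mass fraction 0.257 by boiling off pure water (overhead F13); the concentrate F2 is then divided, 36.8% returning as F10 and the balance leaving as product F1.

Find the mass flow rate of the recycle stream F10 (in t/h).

Overall NaCl balance (none leaves overhead): NaCl in fresh feed = NaCl in product, i.e. 1620×0.071 = (1−0.368)·F2·0.257.
F2 = 115.02/(0.257×0.632) = 708.15 t/h.
Recycle F10 = 0.368×708.15 = 260.6 t/h.

260.6 t/h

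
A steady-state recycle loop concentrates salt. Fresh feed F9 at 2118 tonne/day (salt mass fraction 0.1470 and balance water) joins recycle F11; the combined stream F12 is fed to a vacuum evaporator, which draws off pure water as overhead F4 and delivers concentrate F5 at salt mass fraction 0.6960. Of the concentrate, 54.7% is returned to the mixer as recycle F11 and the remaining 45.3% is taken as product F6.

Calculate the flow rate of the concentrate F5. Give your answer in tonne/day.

987.5 tonne/day

Overall salt balance (none leaves overhead): salt in fresh feed = salt in product, i.e. 2118×0.147 = (1−0.547)·F5·0.696.
F5 = 311.35/(0.696×0.453) = 987.5 tonne/day.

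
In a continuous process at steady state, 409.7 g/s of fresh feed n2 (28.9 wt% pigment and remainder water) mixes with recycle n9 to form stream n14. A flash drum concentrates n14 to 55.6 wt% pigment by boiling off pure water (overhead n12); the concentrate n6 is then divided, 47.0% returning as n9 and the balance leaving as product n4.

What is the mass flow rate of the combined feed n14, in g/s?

598.5 g/s

Overall pigment balance (none leaves overhead): pigment in fresh feed = pigment in product, i.e. 409.7×0.289 = (1−0.470)·n6·0.556.
n6 = 118.4/(0.556×0.530) = 401.8 g/s.
Recycle n9 = 0.470×401.8 = 188.85 g/s.
Combined feed n14 = 409.7 + 188.85 = 598.55 g/s.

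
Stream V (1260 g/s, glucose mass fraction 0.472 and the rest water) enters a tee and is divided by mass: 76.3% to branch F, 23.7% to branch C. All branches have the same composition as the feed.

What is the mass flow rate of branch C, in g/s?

Branch C flow = 0.237×1260 = 298.62 g/s.

298.6 g/s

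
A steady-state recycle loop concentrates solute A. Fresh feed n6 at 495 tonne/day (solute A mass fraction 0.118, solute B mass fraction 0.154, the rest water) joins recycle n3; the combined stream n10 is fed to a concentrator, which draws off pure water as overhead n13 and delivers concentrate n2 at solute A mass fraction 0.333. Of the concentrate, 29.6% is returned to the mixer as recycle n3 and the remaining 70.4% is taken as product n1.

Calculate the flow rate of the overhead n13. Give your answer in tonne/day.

319.6 tonne/day

Overall solute A balance (none leaves overhead): solute A in fresh feed = solute A in product, i.e. 495×0.118 = (1−0.296)·n2·0.333.
n2 = 58.41/(0.333×0.704) = 249.16 tonne/day.
Recycle n3 = 0.296×249.16 = 73.75 tonne/day.
Combined feed n10 = 495 + 73.75 = 568.75 tonne/day.
Overhead n13 = n10 − n2 = 568.75 − 249.16 = 319.59 tonne/day.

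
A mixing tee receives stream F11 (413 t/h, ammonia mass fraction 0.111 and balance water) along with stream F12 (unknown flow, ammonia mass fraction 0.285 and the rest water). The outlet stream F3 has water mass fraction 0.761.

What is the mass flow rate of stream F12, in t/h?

1149 t/h

Let F12 be the unknown flow. Total out = 413 + F12.
water balance: 367.16 + 0.715·F12 = 0.761·(413 + F12)
(0.715 − 0.761)·F12 = 0.761×413 − 367.16 = -52.864
F12 = -52.864 / -0.046 = 1149.2 t/h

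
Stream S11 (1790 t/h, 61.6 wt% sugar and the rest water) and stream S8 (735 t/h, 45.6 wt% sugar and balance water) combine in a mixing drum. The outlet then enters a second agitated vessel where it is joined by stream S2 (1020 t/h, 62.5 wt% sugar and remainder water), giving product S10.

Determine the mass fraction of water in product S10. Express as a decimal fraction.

0.415

Overall, product flow = 3545 t/h.
water in = 1790×0.384 + 735×0.544 + 1020×0.375 = 1469.7 t/h.
water fraction in S10 = 0.415.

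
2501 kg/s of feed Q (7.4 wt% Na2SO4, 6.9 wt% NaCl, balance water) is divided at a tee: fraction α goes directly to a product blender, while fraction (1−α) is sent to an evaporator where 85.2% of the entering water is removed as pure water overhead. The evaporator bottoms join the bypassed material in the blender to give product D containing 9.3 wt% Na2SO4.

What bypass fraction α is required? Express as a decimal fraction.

0.720

All 2501×0.074 = 185.07 kg/s of Na2SO4 reaches D, so D = 185.07/0.093 = 1990 kg/s and vapour = 510.96 kg/s.
The evaporator receives (1−α)·2501 of feed at 0.857 water and removes 0.852 of that water:
0.852×0.857×(1−α)×2501 = 510.96
(1−α) = 510.96/1826.1 = 0.2798;  α = 0.7202.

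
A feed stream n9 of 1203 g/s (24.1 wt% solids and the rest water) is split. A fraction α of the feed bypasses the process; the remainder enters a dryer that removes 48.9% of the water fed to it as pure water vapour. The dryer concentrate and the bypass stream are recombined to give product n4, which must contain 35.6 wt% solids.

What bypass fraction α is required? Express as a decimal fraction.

All 1203×0.241 = 289.92 g/s of solids reaches n4, so n4 = 289.92/0.356 = 814.39 g/s and vapour = 388.61 g/s.
The evaporator receives (1−α)·1203 of feed at 0.759 water and removes 0.489 of that water:
0.489×0.759×(1−α)×1203 = 388.61
(1−α) = 388.61/446.49 = 0.8704;  α = 0.1296.

0.130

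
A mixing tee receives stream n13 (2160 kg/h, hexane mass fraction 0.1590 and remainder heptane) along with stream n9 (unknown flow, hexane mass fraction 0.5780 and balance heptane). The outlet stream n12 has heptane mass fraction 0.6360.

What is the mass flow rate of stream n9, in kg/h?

2069 kg/h

Let n9 be the unknown flow. Total out = 2160 + n9.
heptane balance: 1816.6 + 0.422·n9 = 0.636·(2160 + n9)
(0.422 − 0.636)·n9 = 0.636×2160 − 1816.6 = -442.8
n9 = -442.8 / -0.214 = 2069.2 kg/h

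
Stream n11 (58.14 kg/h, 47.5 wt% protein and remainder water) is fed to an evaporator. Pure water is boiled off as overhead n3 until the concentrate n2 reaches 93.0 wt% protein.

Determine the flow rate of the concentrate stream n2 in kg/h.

protein is conserved: 58.14×0.475 = 27.616 kg/h all reports to the concentrate.
Concentrate = 27.616/(target fraction) = 29.695 kg/h.

29.7 kg/h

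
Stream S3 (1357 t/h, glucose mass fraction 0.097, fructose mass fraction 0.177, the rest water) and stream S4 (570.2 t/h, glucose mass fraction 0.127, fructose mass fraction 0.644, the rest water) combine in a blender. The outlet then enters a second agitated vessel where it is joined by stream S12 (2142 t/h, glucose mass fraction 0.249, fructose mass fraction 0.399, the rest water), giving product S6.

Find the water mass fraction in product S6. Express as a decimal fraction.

Overall, product flow = 4069.2 t/h.
water in = 1357×0.726 + 570.2×0.229 + 2142×0.352 = 1869.7 t/h.
water fraction in S6 = 0.459.

0.459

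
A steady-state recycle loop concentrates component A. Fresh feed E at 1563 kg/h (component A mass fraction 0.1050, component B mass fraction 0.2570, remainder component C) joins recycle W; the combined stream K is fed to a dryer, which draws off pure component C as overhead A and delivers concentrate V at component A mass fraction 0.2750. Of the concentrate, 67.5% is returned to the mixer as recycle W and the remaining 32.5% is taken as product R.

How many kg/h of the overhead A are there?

Overall component A balance (none leaves overhead): component A in fresh feed = component A in product, i.e. 1563×0.105 = (1−0.675)·V·0.275.
V = 164.11/(0.275×0.325) = 1836.3 kg/h.
Recycle W = 0.675×1836.3 = 1239.5 kg/h.
Combined feed K = 1563 + 1239.5 = 2802.5 kg/h.
Overhead A = K − V = 2802.5 − 1836.3 = 966.22 kg/h.

966.2 kg/h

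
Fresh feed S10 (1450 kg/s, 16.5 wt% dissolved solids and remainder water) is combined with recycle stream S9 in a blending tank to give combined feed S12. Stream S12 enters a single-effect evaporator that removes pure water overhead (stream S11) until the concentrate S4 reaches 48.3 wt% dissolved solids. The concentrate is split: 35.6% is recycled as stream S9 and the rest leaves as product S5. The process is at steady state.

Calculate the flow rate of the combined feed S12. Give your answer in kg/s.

Overall dissolved solids balance (none leaves overhead): dissolved solids in fresh feed = dissolved solids in product, i.e. 1450×0.165 = (1−0.356)·S4·0.483.
S4 = 239.25/(0.483×0.644) = 769.16 kg/s.
Recycle S9 = 0.356×769.16 = 273.82 kg/s.
Combined feed S12 = 1450 + 273.82 = 1723.8 kg/s.

1724 kg/s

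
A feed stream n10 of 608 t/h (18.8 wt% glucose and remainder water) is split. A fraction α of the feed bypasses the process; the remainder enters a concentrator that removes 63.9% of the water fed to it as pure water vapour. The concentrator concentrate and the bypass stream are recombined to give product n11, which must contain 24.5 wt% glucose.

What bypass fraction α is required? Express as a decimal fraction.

0.552

All 608×0.188 = 114.3 t/h of glucose reaches n11, so n11 = 114.3/0.245 = 466.55 t/h and vapour = 141.45 t/h.
The evaporator receives (1−α)·608 of feed at 0.812 water and removes 0.639 of that water:
0.639×0.812×(1−α)×608 = 141.45
(1−α) = 141.45/315.47 = 0.4484;  α = 0.5516.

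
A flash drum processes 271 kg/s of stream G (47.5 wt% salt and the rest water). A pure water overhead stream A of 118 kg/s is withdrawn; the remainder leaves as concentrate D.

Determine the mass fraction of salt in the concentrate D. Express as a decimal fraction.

salt is not removed: 271×0.475 = 128.72 kg/s of salt enters D.
Concentrate = 271 − 118 = 153 kg/s.
Mass fraction = 128.72/153 = 0.841.

0.841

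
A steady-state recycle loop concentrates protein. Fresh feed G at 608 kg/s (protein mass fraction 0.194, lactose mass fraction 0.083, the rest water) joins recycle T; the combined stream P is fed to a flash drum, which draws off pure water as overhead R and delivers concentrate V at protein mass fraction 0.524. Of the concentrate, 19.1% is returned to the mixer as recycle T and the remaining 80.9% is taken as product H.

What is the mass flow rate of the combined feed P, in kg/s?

661.1 kg/s

Overall protein balance (none leaves overhead): protein in fresh feed = protein in product, i.e. 608×0.194 = (1−0.191)·V·0.524.
V = 117.95/(0.524×0.809) = 278.24 kg/s.
Recycle T = 0.191×278.24 = 53.145 kg/s.
Combined feed P = 608 + 53.145 = 661.14 kg/s.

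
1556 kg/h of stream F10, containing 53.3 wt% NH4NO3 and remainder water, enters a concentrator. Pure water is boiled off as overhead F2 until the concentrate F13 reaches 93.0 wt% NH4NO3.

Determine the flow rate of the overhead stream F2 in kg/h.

NH4NO3 is conserved: 1556×0.533 = 829.35 kg/h all reports to the concentrate.
Concentrate = 829.35/(target fraction) = 891.77 kg/h.
Overhead = 1556 − 891.77 = 664.23 kg/h.

664.2 kg/h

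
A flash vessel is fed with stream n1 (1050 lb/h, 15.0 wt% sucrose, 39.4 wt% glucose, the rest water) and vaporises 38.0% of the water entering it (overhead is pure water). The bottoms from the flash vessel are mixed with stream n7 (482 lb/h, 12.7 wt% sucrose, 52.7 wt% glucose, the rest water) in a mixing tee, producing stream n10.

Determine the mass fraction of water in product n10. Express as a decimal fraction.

Vapour removed = 0.380×0.456×1050 = 181.94 lb/h; concentrate = 868.06 lb/h.
water reaching the mixer = 296.86 (from concentrate) + 482×0.346 = 463.63 lb/h.
Product flow = 868.06 + 482 = 1350.1 lb/h; water fraction = 0.343.

0.343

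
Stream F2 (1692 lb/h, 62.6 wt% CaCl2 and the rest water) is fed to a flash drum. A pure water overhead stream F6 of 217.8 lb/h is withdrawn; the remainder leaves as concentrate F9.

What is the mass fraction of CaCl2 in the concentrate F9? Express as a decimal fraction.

0.7185

CaCl2 is not removed: 1692×0.626 = 1059.2 lb/h of CaCl2 enters F9.
Concentrate = 1692 − 217.8 = 1474.2 lb/h.
Mass fraction = 1059.2/1474.2 = 0.7185.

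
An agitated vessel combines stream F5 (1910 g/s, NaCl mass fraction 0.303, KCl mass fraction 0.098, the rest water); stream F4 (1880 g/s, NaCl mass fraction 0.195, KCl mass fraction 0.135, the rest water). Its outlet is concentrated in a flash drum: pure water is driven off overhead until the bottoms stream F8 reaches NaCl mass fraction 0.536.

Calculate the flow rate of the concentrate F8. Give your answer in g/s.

NaCl entering = 1910×0.303 + 1880×0.195 = 945.33 g/s.
All NaCl reports to F8, so F8 = 945.33/0.536 = 1763.7 g/s.

1764 g/s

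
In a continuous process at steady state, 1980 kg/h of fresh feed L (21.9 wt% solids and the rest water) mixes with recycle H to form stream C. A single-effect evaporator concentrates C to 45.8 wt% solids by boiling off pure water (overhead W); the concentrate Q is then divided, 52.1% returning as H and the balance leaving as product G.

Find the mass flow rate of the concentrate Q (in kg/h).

Overall solids balance (none leaves overhead): solids in fresh feed = solids in product, i.e. 1980×0.219 = (1−0.521)·Q·0.458.
Q = 433.62/(0.458×0.479) = 1976.6 kg/h.

1977 kg/h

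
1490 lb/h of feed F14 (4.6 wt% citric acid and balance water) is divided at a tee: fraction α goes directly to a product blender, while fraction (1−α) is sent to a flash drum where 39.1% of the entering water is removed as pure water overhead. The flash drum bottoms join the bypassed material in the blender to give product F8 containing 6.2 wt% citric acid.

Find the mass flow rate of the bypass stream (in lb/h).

459.2 lb/h

All 1490×0.046 = 68.54 lb/h of citric acid reaches F8, so F8 = 68.54/0.062 = 1105.5 lb/h and vapour = 384.52 lb/h.
The evaporator receives (1−α)·1490 of feed at 0.954 water and removes 0.391 of that water:
0.391×0.954×(1−α)×1490 = 384.52
(1−α) = 384.52/555.79 = 0.6918;  α = 0.3082.
Bypass flow = 0.3082×1490 = 459.16 lb/h.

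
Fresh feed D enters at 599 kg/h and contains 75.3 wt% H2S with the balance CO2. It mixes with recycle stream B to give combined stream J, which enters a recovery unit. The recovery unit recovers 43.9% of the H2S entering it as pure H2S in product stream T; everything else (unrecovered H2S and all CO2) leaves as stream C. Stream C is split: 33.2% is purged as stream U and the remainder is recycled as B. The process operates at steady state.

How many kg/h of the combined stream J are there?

CO2 enters only via D and leaves only via the purge: 599×0.247 = 0.332×(CO2 in C), and the recovery unit passes all CO2, so CO2 in J = CO2 in C = 445.64 kg/h.
H2S in J: m_A = 599×0.753 + (1−0.332)·(1−0.439)·m_A, so m_A = 451.05/0.6253 = 721.38 kg/h.
J = 721.38 + 445.64 = 1167 kg/h.

1167 kg/h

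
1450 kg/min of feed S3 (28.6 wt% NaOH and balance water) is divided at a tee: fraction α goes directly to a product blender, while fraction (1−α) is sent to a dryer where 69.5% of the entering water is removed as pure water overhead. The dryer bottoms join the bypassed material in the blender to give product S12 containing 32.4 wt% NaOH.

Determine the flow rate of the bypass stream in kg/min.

1107 kg/min

All 1450×0.286 = 414.7 kg/min of NaOH reaches S12, so S12 = 414.7/0.324 = 1279.9 kg/min and vapour = 170.06 kg/min.
The evaporator receives (1−α)·1450 of feed at 0.714 water and removes 0.695 of that water:
0.695×0.714×(1−α)×1450 = 170.06
(1−α) = 170.06/719.53 = 0.2363;  α = 0.7637.
Bypass flow = 0.7637×1450 = 1107.3 kg/min.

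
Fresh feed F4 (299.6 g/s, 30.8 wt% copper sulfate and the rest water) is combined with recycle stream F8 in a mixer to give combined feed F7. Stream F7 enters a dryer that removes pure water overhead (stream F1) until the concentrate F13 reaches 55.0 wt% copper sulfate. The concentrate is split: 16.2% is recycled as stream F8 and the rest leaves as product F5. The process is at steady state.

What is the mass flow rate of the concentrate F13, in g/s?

Overall copper sulfate balance (none leaves overhead): copper sulfate in fresh feed = copper sulfate in product, i.e. 299.6×0.308 = (1−0.162)·F13·0.550.
F13 = 92.277/(0.550×0.838) = 200.21 g/s.

200.2 g/s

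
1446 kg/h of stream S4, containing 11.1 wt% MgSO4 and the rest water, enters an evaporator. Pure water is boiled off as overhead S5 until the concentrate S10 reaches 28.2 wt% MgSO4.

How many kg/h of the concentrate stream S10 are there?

MgSO4 is conserved: 1446×0.111 = 160.51 kg/h all reports to the concentrate.
Concentrate = 160.51/(target fraction) = 569.17 kg/h.

569.2 kg/h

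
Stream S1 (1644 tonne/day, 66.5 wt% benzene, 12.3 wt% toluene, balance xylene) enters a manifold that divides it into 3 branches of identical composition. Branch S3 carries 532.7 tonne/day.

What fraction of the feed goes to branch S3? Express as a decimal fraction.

Fraction to S3 = 532.7/1644 = 0.3240.

0.324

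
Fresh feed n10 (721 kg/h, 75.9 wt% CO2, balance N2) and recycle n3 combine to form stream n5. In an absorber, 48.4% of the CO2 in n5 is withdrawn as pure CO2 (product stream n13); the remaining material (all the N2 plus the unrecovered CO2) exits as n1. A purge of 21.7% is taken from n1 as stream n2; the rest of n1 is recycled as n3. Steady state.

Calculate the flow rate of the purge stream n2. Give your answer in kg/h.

276.6 kg/h

N2 enters only via n10 and leaves only via the purge: 721×0.241 = 0.217×(N2 in n1), and the absorber passes all N2, so N2 in n5 = N2 in n1 = 800.74 kg/h.
CO2 in n5: m_A = 721×0.759 + (1−0.217)·(1−0.484)·m_A, so m_A = 547.24/0.5960 = 918.23 kg/h.
n1 = (1−0.484)×918.23 + 800.74 = 1274.5 kg/h.
Purge n2 = 0.217×1274.5 = 276.58 kg/h.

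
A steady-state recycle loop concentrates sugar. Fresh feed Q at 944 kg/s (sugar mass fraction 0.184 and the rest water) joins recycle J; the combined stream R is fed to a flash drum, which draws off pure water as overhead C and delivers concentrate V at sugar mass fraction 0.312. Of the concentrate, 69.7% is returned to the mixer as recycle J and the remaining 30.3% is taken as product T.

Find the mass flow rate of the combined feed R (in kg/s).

2225 kg/s

Overall sugar balance (none leaves overhead): sugar in fresh feed = sugar in product, i.e. 944×0.184 = (1−0.697)·V·0.312.
V = 173.7/(0.312×0.303) = 1837.4 kg/s.
Recycle J = 0.697×1837.4 = 1280.6 kg/s.
Combined feed R = 944 + 1280.6 = 2224.6 kg/s.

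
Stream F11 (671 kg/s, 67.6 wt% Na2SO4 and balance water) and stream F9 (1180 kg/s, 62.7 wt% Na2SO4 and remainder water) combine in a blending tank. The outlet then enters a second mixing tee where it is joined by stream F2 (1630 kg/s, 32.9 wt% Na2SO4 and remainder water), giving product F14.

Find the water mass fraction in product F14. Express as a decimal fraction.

0.503

Overall, product flow = 3481 kg/s.
water in = 671×0.324 + 1180×0.373 + 1630×0.671 = 1751.3 kg/s.
water fraction in F14 = 0.503.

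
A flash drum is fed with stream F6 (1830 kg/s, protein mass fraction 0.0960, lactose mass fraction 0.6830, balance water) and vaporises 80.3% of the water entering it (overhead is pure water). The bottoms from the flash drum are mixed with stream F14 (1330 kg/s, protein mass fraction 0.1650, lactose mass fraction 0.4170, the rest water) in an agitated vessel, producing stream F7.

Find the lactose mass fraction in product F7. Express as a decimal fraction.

0.6365

Vapour removed = 0.803×0.221×1830 = 324.76 kg/s; concentrate = 1505.2 kg/s.
lactose reaching the mixer = 1249.9 (from concentrate) + 1330×0.417 = 1804.5 kg/s.
Product flow = 1505.2 + 1330 = 2835.2 kg/s; lactose fraction = 0.6365.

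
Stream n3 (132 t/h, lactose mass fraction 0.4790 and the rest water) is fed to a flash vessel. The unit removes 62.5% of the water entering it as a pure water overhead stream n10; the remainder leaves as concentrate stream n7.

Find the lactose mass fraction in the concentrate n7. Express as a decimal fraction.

lactose is not removed: 132×0.479 = 63.228 t/h of lactose enters n7.
water entering = 132×0.521 = 68.772 t/h; overhead removed = 0.625×68.772 = 42.983 t/h.
Concentrate = 132 − 42.983 = 89.017 t/h.
Mass fraction = 63.228/89.017 = 0.7103.

0.7103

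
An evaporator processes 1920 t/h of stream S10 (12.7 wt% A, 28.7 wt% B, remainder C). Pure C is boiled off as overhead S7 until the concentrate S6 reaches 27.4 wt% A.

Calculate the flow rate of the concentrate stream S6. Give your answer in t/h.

889.9 t/h

A is conserved: 1920×0.127 = 243.84 t/h all reports to the concentrate.
Concentrate = 243.84/(target fraction) = 889.93 t/h.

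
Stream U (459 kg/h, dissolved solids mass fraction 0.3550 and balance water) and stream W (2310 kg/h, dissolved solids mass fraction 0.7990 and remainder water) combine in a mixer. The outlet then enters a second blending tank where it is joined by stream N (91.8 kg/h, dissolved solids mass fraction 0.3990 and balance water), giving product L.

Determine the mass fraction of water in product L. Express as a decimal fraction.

0.2851

Overall, product flow = 2860.8 kg/h.
water in = 459×0.645 + 2310×0.201 + 91.8×0.601 = 815.54 kg/h.
water fraction in L = 0.2851.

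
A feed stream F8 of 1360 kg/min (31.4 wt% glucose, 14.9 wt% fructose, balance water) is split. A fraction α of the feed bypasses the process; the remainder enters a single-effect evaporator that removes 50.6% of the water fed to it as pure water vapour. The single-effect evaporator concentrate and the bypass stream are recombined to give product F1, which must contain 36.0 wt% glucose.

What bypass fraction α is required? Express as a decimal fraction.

0.530

All 1360×0.314 = 427.04 kg/min of glucose reaches F1, so F1 = 427.04/0.360 = 1186.2 kg/min and vapour = 173.78 kg/min.
The evaporator receives (1−α)·1360 of feed at 0.537 water and removes 0.506 of that water:
0.506×0.537×(1−α)×1360 = 173.78
(1−α) = 173.78/369.54 = 0.4703;  α = 0.5297.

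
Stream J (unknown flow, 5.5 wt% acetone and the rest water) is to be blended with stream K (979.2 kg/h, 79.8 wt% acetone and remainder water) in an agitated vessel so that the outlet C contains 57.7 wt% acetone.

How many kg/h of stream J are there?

414.6 kg/h

Let J be the unknown flow. Total out = 979.2 + J.
acetone balance: 781.4 + 0.055·J = 0.577·(979.2 + J)
(0.055 − 0.577)·J = 0.577×979.2 − 781.4 = -216.4
J = -216.4 / -0.522 = 414.57 kg/h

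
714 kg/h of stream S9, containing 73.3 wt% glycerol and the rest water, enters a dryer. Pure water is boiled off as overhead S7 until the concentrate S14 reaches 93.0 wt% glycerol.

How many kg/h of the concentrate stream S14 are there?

562.8 kg/h

glycerol is conserved: 714×0.733 = 523.36 kg/h all reports to the concentrate.
Concentrate = 523.36/(target fraction) = 562.75 kg/h.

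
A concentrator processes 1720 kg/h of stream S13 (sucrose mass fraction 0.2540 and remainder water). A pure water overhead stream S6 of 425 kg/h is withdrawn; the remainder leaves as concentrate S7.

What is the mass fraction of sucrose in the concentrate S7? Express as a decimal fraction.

sucrose is not removed: 1720×0.254 = 436.88 kg/h of sucrose enters S7.
Concentrate = 1720 − 425 = 1295 kg/h.
Mass fraction = 436.88/1295 = 0.3374.

0.3374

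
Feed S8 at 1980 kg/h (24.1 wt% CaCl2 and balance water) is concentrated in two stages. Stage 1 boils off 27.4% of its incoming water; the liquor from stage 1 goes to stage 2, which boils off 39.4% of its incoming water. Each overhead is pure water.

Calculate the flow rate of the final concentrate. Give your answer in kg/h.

1138 kg/h

water in feed = 1980×0.759 = 1502.8 kg/h.
After stage 1: water left = (1−0.274)×1502.8 = 1091; stream total = 1568.2 kg/h.
After stage 2: water left = (1−0.394)×1091 = 661.17; final concentrate = 1138.4 kg/h.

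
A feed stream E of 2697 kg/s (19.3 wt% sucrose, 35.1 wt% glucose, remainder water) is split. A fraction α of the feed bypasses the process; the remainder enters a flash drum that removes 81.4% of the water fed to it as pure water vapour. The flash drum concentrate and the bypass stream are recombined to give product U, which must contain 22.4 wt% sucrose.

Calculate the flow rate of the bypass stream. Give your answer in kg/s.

1691 kg/s

All 2697×0.193 = 520.52 kg/s of sucrose reaches U, so U = 520.52/0.224 = 2323.8 kg/s and vapour = 373.25 kg/s.
The evaporator receives (1−α)·2697 of feed at 0.456 water and removes 0.814 of that water:
0.814×0.456×(1−α)×2697 = 373.25
(1−α) = 373.25/1001.1 = 0.3728;  α = 0.6272.
Bypass flow = 0.6272×2697 = 1691.4 kg/s.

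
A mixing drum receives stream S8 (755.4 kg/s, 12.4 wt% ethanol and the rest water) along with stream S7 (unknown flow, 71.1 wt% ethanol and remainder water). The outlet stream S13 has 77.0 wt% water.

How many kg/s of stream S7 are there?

166.5 kg/s

Let S7 be the unknown flow. Total out = 755.4 + S7.
water balance: 661.73 + 0.289·S7 = 0.770·(755.4 + S7)
(0.289 − 0.770)·S7 = 0.770×755.4 − 661.73 = -80.072
S7 = -80.072 / -0.481 = 166.47 kg/s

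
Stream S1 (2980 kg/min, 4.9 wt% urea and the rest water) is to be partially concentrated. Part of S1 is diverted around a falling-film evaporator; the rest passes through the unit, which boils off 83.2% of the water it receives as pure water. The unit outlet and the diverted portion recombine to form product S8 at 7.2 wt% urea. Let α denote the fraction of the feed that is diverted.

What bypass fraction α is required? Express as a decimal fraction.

All 2980×0.049 = 146.02 kg/min of urea reaches S8, so S8 = 146.02/0.072 = 2028.1 kg/min and vapour = 951.94 kg/min.
The evaporator receives (1−α)·2980 of feed at 0.951 water and removes 0.832 of that water:
0.832×0.951×(1−α)×2980 = 951.94
(1−α) = 951.94/2357.9 = 0.4037;  α = 0.5963.

0.596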